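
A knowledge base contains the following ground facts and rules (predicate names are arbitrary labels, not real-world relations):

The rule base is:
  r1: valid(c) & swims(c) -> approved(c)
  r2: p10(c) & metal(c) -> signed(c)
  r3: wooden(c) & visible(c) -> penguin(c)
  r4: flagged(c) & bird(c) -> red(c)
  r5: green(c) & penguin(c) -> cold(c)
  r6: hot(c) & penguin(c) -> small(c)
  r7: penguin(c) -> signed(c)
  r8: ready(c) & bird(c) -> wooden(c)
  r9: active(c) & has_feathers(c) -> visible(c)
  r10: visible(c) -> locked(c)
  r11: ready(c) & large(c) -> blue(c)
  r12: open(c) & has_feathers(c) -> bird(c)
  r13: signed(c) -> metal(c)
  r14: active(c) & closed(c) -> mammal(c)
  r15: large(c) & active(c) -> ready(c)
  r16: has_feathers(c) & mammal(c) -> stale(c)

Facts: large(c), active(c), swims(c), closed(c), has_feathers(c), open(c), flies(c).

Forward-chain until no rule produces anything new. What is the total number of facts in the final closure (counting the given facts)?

18

Round 1: r9 [active(c) & has_feathers(c) -> visible(c)]; r12 [open(c) & has_feathers(c) -> bird(c)]; r14 [active(c) & closed(c) -> mammal(c)]; r15 [large(c) & active(c) -> ready(c)]. New: visible(c), bird(c), mammal(c), ready(c).
Round 2: r8 [ready(c) & bird(c) -> wooden(c)]; r10 [visible(c) -> locked(c)]; r11 [ready(c) & large(c) -> blue(c)]; r16 [has_feathers(c) & mammal(c) -> stale(c)]. New: wooden(c), locked(c), blue(c), stale(c).
Round 3: r3 [wooden(c) & visible(c) -> penguin(c)]. New: penguin(c).
Round 4: r7 [penguin(c) -> signed(c)]. New: signed(c).
Round 5: r13 [signed(c) -> metal(c)]. New: metal(c).
Closure: {active(c), bird(c), blue(c), closed(c), flies(c), has_feathers(c), large(c), locked(c), mammal(c), metal(c), open(c), penguin(c), ready(c), signed(c), stale(c), swims(c), visible(c), wooden(c)} — 18 facts.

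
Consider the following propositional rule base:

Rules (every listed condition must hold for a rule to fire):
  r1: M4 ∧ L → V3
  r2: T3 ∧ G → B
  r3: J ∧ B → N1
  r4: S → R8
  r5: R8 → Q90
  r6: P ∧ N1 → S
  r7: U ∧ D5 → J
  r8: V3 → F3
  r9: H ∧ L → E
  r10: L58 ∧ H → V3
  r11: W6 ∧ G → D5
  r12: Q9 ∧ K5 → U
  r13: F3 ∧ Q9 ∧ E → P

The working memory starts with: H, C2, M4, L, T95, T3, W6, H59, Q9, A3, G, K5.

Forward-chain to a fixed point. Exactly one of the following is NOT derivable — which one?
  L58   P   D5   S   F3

L58

Round 1 — r1, r2, r9, r11, r12, derive V3, B, E, D5, U.
Round 2 — r7, r8, derive J, F3.
Round 3 — r3, r13, derive N1, P.
Round 4 — r6, derive S.
Round 5 — r4, derive R8.
Round 6 — r5, derive Q90.
Derived: S (round 4), P (round 3), D5 (round 1), F3 (round 2). L58 never appears in any round.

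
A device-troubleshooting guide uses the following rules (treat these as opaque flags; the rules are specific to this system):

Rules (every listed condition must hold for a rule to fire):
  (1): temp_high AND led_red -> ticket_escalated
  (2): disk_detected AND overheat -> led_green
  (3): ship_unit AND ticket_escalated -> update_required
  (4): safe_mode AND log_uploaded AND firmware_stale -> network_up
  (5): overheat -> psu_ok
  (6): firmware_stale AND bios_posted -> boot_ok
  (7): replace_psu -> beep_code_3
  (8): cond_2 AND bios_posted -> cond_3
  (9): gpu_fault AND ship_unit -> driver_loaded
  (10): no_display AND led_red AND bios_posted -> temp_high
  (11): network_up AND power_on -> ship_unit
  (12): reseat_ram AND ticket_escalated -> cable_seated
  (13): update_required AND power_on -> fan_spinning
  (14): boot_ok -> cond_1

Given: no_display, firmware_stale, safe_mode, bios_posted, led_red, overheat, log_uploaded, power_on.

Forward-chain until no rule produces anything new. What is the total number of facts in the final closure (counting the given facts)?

Round 1 — (4), (5), (6), (10), derive network_up, psu_ok, boot_ok, temp_high.
Round 2 — (1), (11), (14), derive ticket_escalated, ship_unit, cond_1.
Round 3 — (3), derive update_required.
Round 4 — (13), derive fan_spinning.
Closure: {bios_posted, boot_ok, cond_1, fan_spinning, firmware_stale, led_red, log_uploaded, network_up, no_display, overheat, power_on, psu_ok, safe_mode, ship_unit, temp_high, ticket_escalated, update_required} — 17 facts.

17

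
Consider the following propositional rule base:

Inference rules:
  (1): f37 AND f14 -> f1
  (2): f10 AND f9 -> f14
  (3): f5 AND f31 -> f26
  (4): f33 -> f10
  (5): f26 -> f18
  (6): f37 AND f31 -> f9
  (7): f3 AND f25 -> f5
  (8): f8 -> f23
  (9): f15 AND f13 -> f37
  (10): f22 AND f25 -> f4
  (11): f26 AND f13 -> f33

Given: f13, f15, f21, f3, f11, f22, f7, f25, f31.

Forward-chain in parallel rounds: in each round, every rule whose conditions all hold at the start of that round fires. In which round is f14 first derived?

5

Round 1 fires (7), (9), (10), giving f5, f37, f4.
Round 2 fires (3), (6), giving f26, f9.
Round 3 fires (5), (11), giving f18, f33.
Round 4 fires (4), giving f10.
Round 5 fires (2), giving f14.
f14 first appears in round 5.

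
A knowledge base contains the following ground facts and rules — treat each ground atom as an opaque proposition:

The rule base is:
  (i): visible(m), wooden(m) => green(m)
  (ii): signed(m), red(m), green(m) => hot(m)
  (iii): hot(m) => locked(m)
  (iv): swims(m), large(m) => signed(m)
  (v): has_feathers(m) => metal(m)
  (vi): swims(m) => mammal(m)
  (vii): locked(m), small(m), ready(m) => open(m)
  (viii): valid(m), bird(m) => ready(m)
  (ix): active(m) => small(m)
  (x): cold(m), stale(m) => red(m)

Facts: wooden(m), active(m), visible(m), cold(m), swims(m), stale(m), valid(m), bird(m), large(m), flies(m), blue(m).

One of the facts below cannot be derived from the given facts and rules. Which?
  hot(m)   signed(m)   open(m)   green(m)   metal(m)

metal(m)

Round 1 fires (i), (iv), (vi), (viii), (ix), (x), giving green(m), signed(m), mammal(m), ready(m), small(m), red(m).
Round 2 fires (ii), giving hot(m).
Round 3 fires (iii), giving locked(m).
Round 4 fires (vii), giving open(m).
Derived: open(m) (round 4), green(m) (round 1), signed(m) (round 1), hot(m) (round 2). metal(m) never appears in any round.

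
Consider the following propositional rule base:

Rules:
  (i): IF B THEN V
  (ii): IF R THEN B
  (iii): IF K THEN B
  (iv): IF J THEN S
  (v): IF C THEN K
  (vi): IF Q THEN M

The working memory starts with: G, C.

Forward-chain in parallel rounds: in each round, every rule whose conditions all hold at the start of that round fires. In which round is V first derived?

Round 1 — (v), derive K.
Round 2 — (iii), derive B.
Round 3 — (i), derive V.
V first appears in round 3.

3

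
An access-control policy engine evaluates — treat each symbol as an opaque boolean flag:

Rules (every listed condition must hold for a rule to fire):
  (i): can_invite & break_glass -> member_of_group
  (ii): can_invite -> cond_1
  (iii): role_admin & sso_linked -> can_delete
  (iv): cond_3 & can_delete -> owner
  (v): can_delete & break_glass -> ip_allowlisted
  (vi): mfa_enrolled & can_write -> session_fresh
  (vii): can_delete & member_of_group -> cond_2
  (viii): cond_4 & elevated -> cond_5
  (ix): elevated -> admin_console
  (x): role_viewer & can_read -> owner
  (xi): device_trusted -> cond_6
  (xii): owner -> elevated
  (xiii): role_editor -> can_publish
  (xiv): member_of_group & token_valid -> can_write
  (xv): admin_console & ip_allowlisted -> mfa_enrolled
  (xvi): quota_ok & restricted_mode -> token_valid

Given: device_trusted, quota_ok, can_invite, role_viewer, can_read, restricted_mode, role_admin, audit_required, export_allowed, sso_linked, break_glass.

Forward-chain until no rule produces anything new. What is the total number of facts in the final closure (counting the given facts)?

[1] (i) [can_invite & break_glass -> member_of_group]; (ii) [can_invite -> cond_1]; (iii) [role_admin & sso_linked -> can_delete]; (x) [role_viewer & can_read -> owner]; (xi) [device_trusted -> cond_6]; (xvi) [quota_ok & restricted_mode -> token_valid]. ⇒ new: member_of_group, cond_1, can_delete, owner, cond_6, token_valid.
[2] (v) [can_delete & break_glass -> ip_allowlisted]; (vii) [can_delete & member_of_group -> cond_2]; (xii) [owner -> elevated]; (xiv) [member_of_group & token_valid -> can_write]. ⇒ new: ip_allowlisted, cond_2, elevated, can_write.
[3] (ix) [elevated -> admin_console]. ⇒ new: admin_console.
[4] (xv) [admin_console & ip_allowlisted -> mfa_enrolled]. ⇒ new: mfa_enrolled.
[5] (vi) [mfa_enrolled & can_write -> session_fresh]. ⇒ new: session_fresh.
Closure: {admin_console, audit_required, break_glass, can_delete, can_invite, can_read, can_write, cond_1, cond_2, cond_6, device_trusted, elevated, export_allowed, ip_allowlisted, member_of_group, mfa_enrolled, owner, quota_ok, restricted_mode, role_admin, role_viewer, session_fresh, sso_linked, token_valid} — 24 facts.

24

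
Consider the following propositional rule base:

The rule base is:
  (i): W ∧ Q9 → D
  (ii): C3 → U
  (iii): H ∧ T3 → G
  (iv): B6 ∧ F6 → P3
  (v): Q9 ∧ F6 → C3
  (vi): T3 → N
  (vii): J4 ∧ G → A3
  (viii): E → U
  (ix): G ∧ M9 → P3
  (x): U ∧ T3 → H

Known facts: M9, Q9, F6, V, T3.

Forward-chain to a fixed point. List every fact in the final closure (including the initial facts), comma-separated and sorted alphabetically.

Round 1 — (v), (vi), derive C3, N.
Round 2 — (ii), derive U.
Round 3 — (x), derive H.
Round 4 — (iii), derive G.
Round 5 — (ix), derive P3.

C3, F6, G, H, M9, N, P3, Q9, T3, U, V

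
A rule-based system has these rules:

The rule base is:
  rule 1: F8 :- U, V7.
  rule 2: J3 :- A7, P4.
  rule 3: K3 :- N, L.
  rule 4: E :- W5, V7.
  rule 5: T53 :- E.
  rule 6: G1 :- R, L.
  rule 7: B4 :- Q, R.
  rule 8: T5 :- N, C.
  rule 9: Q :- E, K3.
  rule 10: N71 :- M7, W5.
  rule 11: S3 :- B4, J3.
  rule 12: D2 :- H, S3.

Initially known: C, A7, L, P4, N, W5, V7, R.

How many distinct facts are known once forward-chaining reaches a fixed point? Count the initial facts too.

Round 1 fires rule 2, rule 3, rule 4, rule 6, rule 8, giving J3, K3, E, G1, T5.
Round 2 fires rule 5, rule 9, giving T53, Q.
Round 3 fires rule 7, giving B4.
Round 4 fires rule 11, giving S3.
Closure: {A7, B4, C, E, G1, J3, K3, L, N, P4, Q, R, S3, T5, T53, V7, W5} — 17 facts.

17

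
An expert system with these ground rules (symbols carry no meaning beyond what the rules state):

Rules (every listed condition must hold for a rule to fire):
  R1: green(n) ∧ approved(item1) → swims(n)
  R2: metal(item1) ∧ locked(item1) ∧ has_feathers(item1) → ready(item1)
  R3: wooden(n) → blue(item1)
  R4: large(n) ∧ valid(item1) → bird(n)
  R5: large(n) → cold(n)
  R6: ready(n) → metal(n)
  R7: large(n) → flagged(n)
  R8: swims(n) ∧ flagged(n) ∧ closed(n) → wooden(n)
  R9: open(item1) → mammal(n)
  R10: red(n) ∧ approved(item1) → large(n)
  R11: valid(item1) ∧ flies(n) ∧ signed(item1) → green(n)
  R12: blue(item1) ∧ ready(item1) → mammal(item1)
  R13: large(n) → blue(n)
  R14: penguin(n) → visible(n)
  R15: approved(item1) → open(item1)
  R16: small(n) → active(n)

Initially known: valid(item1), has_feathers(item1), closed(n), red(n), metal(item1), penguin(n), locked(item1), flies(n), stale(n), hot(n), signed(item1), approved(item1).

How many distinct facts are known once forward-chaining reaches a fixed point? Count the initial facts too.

Round 1 — R2, R10, R11, R14, R15, derive ready(item1), large(n), green(n), visible(n), open(item1).
Round 2 — R1, R4, R5, R7, R9, R13, derive swims(n), bird(n), cold(n), flagged(n), mammal(n), blue(n).
Round 3 — R8, derive wooden(n).
Round 4 — R3, derive blue(item1).
Round 5 — R12, derive mammal(item1).
Closure: {approved(item1), bird(n), blue(item1), blue(n), closed(n), cold(n), flagged(n), flies(n), green(n), has_feathers(item1), hot(n), large(n), locked(item1), mammal(item1), mammal(n), metal(item1), open(item1), penguin(n), ready(item1), red(n), signed(item1), stale(n), swims(n), valid(item1), visible(n), wooden(n)} — 26 facts.

26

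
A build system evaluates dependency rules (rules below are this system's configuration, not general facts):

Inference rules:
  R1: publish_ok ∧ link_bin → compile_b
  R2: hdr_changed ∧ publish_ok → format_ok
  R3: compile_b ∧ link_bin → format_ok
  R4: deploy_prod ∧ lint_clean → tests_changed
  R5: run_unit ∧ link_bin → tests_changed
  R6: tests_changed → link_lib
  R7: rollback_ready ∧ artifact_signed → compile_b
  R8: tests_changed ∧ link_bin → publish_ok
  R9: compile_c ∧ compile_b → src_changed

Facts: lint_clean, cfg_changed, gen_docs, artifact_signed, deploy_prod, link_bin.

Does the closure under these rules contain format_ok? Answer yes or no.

Round 1 fires R4, giving tests_changed.
Round 2 fires R6, R8, giving link_lib, publish_ok.
Round 3 fires R1, giving compile_b.
Round 4 fires R3, giving format_ok.
format_ok appears in round 4, so it is derivable.

yes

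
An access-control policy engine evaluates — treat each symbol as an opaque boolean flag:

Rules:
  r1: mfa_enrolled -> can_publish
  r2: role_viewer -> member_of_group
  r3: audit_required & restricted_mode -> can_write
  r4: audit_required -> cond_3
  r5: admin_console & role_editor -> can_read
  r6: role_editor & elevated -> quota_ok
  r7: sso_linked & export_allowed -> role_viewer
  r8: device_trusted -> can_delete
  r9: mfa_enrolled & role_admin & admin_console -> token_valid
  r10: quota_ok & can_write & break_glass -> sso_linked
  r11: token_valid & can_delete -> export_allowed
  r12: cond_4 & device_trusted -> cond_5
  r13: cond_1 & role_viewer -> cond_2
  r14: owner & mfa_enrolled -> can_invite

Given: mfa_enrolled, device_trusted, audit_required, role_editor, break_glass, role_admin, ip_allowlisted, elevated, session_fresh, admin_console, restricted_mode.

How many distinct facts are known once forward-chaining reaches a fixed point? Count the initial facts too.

22

Round 1 fires r1, r3, r4, r5, r6, r8, r9, giving can_publish, can_write, cond_3, can_read, quota_ok, can_delete, token_valid.
Round 2 fires r10, r11, giving sso_linked, export_allowed.
Round 3 fires r7, giving role_viewer.
Round 4 fires r2, giving member_of_group.
Closure: {admin_console, audit_required, break_glass, can_delete, can_publish, can_read, can_write, cond_3, device_trusted, elevated, export_allowed, ip_allowlisted, member_of_group, mfa_enrolled, quota_ok, restricted_mode, role_admin, role_editor, role_viewer, session_fresh, sso_linked, token_valid} — 22 facts.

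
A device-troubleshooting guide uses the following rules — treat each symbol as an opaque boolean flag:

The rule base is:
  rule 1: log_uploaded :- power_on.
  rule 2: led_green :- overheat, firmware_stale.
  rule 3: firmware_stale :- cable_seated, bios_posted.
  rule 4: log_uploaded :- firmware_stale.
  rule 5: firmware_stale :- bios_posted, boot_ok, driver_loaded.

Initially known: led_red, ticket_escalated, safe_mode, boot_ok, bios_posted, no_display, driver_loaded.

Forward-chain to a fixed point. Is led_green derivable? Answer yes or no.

no

[1] rule 5 [firmware_stale :- bios_posted, boot_ok, driver_loaded.]. ⇒ new: firmware_stale.
[2] rule 4 [log_uploaded :- firmware_stale.]. ⇒ new: log_uploaded.
Fixed point reached. led_green is concluded only by rule 2; rule 2 needs overheat (never derived).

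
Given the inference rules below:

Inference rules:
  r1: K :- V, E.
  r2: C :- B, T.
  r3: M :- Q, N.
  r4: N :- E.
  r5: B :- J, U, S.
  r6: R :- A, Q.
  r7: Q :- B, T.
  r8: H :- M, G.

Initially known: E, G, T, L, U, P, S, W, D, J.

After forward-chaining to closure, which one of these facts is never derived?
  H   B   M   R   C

R

Round 1: r4 [N :- E.]; r5 [B :- J, U, S.]. New: N, B.
Round 2: r2 [C :- B, T.]; r7 [Q :- B, T.]. New: C, Q.
Round 3: r3 [M :- Q, N.]. New: M.
Round 4: r8 [H :- M, G.]. New: H.
Derived: C (round 2), M (round 3), B (round 1), H (round 4). R never appears in any round.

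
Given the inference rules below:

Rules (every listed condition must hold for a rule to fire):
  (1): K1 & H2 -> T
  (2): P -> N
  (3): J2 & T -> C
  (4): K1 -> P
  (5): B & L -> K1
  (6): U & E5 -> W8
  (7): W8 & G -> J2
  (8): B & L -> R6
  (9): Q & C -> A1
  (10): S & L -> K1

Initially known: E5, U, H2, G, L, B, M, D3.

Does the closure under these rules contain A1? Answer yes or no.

Round 1: (5) [B & L -> K1]; (6) [U & E5 -> W8]; (8) [B & L -> R6]. New: K1, W8, R6.
Round 2: (1) [K1 & H2 -> T]; (4) [K1 -> P]; (7) [W8 & G -> J2]. New: T, P, J2.
Round 3: (2) [P -> N]; (3) [J2 & T -> C]. New: N, C.
Fixed point reached. A1 is concluded only by (9); (9) needs Q (never derived).

no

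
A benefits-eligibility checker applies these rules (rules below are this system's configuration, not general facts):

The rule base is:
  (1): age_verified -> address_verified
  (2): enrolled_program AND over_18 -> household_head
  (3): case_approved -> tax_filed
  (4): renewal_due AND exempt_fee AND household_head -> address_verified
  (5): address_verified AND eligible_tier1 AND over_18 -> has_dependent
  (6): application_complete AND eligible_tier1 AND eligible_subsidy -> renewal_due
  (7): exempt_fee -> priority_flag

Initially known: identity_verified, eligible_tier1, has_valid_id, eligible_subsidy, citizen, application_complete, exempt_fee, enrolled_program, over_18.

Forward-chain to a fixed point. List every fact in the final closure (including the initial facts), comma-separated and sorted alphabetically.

[1] (2) [enrolled_program AND over_18 -> household_head]; (6) [application_complete AND eligible_tier1 AND eligible_subsidy -> renewal_due]; (7) [exempt_fee -> priority_flag]. ⇒ new: household_head, renewal_due, priority_flag.
[2] (4) [renewal_due AND exempt_fee AND household_head -> address_verified]. ⇒ new: address_verified.
[3] (5) [address_verified AND eligible_tier1 AND over_18 -> has_dependent]. ⇒ new: has_dependent.

address_verified, application_complete, citizen, eligible_subsidy, eligible_tier1, enrolled_program, exempt_fee, has_dependent, has_valid_id, household_head, identity_verified, over_18, priority_flag, renewal_due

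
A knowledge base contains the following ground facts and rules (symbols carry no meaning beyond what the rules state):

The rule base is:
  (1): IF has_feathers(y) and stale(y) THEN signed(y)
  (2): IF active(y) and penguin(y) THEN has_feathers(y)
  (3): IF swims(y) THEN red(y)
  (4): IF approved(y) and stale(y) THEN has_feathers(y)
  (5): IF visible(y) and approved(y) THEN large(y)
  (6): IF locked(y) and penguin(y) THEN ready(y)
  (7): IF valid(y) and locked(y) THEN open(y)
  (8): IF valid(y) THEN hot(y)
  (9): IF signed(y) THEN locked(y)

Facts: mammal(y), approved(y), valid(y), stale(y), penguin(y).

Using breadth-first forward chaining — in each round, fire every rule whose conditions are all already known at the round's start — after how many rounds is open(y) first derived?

Round 1: (4) [IF approved(y) and stale(y) THEN has_feathers(y)]; (8) [IF valid(y) THEN hot(y)]. New: has_feathers(y), hot(y).
Round 2: (1) [IF has_feathers(y) and stale(y) THEN signed(y)]. New: signed(y).
Round 3: (9) [IF signed(y) THEN locked(y)]. New: locked(y).
Round 4: (6) [IF locked(y) and penguin(y) THEN ready(y)]; (7) [IF valid(y) and locked(y) THEN open(y)]. New: ready(y), open(y).
open(y) first appears in round 4.

4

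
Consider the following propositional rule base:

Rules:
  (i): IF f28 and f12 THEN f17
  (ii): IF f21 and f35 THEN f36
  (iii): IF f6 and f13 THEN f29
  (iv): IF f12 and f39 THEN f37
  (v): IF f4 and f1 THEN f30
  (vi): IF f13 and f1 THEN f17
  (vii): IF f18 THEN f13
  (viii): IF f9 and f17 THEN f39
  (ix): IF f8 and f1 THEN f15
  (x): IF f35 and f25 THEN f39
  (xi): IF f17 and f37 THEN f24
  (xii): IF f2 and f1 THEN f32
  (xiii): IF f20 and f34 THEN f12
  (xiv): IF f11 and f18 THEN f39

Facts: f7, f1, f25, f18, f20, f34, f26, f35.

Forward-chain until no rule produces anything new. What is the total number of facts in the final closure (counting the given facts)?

14

Round 1 — (vii), (x), (xiii), derive f13, f39, f12.
Round 2 — (iv), (vi), derive f37, f17.
Round 3 — (xi), derive f24.
Closure: {f1, f12, f13, f17, f18, f20, f24, f25, f26, f34, f35, f37, f39, f7} — 14 facts.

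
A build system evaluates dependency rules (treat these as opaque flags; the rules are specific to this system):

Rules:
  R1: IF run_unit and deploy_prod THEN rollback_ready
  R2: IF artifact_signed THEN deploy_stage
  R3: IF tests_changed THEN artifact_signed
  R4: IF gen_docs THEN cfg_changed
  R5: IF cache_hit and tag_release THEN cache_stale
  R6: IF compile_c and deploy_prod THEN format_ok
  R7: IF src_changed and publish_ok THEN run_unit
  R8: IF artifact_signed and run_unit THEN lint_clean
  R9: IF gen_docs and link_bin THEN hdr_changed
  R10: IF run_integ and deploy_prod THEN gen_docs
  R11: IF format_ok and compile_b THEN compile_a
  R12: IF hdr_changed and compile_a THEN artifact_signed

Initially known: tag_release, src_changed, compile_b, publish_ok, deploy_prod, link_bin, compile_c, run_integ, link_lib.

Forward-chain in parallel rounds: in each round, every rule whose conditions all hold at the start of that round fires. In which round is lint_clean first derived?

4

Round 1 fires R6, R7, R10, giving format_ok, run_unit, gen_docs.
Round 2 fires R1, R4, R9, R11, giving rollback_ready, cfg_changed, hdr_changed, compile_a.
Round 3 fires R12, giving artifact_signed.
Round 4 fires R2, R8, giving deploy_stage, lint_clean.
lint_clean first appears in round 4.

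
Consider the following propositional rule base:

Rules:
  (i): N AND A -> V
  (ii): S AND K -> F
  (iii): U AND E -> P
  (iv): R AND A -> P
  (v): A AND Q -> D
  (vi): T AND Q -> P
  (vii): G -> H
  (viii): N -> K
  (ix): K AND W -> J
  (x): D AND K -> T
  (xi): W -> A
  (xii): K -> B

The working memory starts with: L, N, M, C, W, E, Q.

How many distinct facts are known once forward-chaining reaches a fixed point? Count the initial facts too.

15

Round 1 fires (viii), (xi), giving K, A.
Round 2 fires (i), (v), (ix), (xii), giving V, D, J, B.
Round 3 fires (x), giving T.
Round 4 fires (vi), giving P.
Closure: {A, B, C, D, E, J, K, L, M, N, P, Q, T, V, W} — 15 facts.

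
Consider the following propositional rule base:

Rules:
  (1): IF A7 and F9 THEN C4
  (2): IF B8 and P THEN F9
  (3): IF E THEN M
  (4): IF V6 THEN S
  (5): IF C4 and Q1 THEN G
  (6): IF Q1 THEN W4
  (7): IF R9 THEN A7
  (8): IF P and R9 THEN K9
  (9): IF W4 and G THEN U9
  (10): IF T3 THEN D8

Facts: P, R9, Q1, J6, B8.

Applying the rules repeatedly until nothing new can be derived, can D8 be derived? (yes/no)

[1] (2) [IF B8 and P THEN F9]; (6) [IF Q1 THEN W4]; (7) [IF R9 THEN A7]; (8) [IF P and R9 THEN K9]. ⇒ new: F9, W4, A7, K9.
[2] (1) [IF A7 and F9 THEN C4]. ⇒ new: C4.
[3] (5) [IF C4 and Q1 THEN G]. ⇒ new: G.
[4] (9) [IF W4 and G THEN U9]. ⇒ new: U9.
Fixed point reached. D8 is concluded only by (10); (10) needs T3 (never derived).

no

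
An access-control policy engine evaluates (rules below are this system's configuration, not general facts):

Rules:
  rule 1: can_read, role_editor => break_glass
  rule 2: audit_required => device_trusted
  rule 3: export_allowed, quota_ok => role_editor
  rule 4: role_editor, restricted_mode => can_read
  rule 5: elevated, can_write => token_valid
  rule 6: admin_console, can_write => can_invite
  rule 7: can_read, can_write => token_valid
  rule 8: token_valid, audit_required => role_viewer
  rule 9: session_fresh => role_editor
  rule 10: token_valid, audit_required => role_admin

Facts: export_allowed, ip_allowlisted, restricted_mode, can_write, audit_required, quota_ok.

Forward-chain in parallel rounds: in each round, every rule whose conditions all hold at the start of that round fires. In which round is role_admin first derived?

Round 1 fires rule 2, rule 3, giving device_trusted, role_editor.
Round 2 fires rule 4, giving can_read.
Round 3 fires rule 1, rule 7, giving break_glass, token_valid.
Round 4 fires rule 8, rule 10, giving role_viewer, role_admin.
role_admin first appears in round 4.

4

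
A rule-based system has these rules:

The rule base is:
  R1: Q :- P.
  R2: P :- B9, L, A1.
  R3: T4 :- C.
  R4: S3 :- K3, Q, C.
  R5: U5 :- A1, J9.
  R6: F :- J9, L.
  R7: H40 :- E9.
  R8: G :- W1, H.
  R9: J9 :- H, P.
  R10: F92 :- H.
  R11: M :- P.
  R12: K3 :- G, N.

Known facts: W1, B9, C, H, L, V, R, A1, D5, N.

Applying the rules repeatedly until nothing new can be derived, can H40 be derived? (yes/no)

[1] R2 [P :- B9, L, A1.]; R3 [T4 :- C.]; R8 [G :- W1, H.]; R10 [F92 :- H.]. ⇒ new: P, T4, G, F92.
[2] R1 [Q :- P.]; R9 [J9 :- H, P.]; R11 [M :- P.]; R12 [K3 :- G, N.]. ⇒ new: Q, J9, M, K3.
[3] R4 [S3 :- K3, Q, C.]; R5 [U5 :- A1, J9.]; R6 [F :- J9, L.]. ⇒ new: S3, U5, F.
Fixed point reached. H40 is concluded only by R7; R7 needs E9 (never derived).

no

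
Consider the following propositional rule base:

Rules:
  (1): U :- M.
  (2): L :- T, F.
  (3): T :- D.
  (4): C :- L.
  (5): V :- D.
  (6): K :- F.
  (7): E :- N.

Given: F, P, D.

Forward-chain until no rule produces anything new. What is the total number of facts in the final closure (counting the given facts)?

Round 1: (3) [T :- D.]; (5) [V :- D.]; (6) [K :- F.]. Adds T, V, K.
Round 2: (2) [L :- T, F.]. Adds L.
Round 3: (4) [C :- L.]. Adds C.
Closure: {C, D, F, K, L, P, T, V} — 8 facts.

8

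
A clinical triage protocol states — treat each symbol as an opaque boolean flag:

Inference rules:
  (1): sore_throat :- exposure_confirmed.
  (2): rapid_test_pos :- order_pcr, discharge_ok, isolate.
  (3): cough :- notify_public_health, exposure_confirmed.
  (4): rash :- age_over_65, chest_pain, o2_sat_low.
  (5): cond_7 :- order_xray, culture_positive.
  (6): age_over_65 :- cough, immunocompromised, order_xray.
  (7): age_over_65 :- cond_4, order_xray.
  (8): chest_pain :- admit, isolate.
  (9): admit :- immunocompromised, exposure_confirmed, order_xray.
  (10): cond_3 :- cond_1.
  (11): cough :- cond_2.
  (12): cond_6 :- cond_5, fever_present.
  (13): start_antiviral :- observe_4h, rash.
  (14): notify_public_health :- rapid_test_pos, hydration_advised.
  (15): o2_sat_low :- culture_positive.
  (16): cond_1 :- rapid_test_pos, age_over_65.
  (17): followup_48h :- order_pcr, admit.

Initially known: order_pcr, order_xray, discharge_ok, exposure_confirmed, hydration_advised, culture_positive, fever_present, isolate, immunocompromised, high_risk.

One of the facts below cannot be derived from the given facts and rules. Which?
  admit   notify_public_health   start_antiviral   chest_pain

start_antiviral

Round 1 — (1), (2), (5), (9), (15), derive sore_throat, rapid_test_pos, cond_7, admit, o2_sat_low.
Round 2 — (8), (14), (17), derive chest_pain, notify_public_health, followup_48h.
Round 3 — (3), derive cough.
Round 4 — (6), derive age_over_65.
Round 5 — (4), (16), derive rash, cond_1.
Round 6 — (10), derive cond_3.
Derived: admit (round 1), chest_pain (round 2), notify_public_health (round 2). start_antiviral never appears in any round.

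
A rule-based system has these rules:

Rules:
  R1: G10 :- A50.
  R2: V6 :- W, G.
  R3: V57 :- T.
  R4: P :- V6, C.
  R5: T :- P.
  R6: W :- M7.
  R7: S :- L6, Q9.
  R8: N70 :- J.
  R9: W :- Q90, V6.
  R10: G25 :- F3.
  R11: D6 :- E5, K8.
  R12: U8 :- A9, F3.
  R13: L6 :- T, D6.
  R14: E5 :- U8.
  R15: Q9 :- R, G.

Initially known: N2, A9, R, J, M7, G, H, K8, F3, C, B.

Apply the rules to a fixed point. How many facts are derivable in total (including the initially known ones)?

Round 1 — R6, R8, R10, R12, R15, derive W, N70, G25, U8, Q9.
Round 2 — R2, R14, derive V6, E5.
Round 3 — R4, R11, derive P, D6.
Round 4 — R5, derive T.
Round 5 — R3, R13, derive V57, L6.
Round 6 — R7, derive S.
Closure: {A9, B, C, D6, E5, F3, G, G25, H, J, K8, L6, M7, N2, N70, P, Q9, R, S, T, U8, V57, V6, W} — 24 facts.

24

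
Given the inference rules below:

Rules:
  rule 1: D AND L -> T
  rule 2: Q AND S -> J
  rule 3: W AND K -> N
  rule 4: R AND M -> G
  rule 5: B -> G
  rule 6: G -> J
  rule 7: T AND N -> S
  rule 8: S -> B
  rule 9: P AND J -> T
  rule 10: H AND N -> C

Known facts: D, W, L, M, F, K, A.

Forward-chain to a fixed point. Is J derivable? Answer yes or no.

Round 1 fires rule 1, rule 3, giving T, N.
Round 2 fires rule 7, giving S.
Round 3 fires rule 8, giving B.
Round 4 fires rule 5, giving G.
Round 5 fires rule 6, giving J.
J appears in round 5, so it is derivable.

yes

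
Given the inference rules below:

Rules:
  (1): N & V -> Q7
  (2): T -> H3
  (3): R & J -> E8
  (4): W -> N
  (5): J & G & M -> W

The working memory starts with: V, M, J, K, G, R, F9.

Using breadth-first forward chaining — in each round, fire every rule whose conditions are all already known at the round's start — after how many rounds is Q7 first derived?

Round 1 fires (3), (5), giving E8, W.
Round 2 fires (4), giving N.
Round 3 fires (1), giving Q7.
Q7 first appears in round 3.

3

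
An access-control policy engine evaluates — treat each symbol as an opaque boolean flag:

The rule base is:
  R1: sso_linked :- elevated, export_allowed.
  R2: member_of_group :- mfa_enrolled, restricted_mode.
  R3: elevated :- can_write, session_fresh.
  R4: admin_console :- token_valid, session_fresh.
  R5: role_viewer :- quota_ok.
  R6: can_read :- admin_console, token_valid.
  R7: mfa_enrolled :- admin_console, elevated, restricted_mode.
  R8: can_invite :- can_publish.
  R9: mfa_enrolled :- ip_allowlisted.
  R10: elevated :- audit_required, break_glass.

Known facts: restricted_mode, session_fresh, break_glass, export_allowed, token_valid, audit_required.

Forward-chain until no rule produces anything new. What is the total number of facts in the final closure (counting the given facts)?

Round 1: R4 [admin_console :- token_valid, session_fresh.]; R10 [elevated :- audit_required, break_glass.]. Adds admin_console, elevated.
Round 2: R1 [sso_linked :- elevated, export_allowed.]; R6 [can_read :- admin_console, token_valid.]; R7 [mfa_enrolled :- admin_console, elevated, restricted_mode.]. Adds sso_linked, can_read, mfa_enrolled.
Round 3: R2 [member_of_group :- mfa_enrolled, restricted_mode.]. Adds member_of_group.
Closure: {admin_console, audit_required, break_glass, can_read, elevated, export_allowed, member_of_group, mfa_enrolled, restricted_mode, session_fresh, sso_linked, token_valid} — 12 facts.

12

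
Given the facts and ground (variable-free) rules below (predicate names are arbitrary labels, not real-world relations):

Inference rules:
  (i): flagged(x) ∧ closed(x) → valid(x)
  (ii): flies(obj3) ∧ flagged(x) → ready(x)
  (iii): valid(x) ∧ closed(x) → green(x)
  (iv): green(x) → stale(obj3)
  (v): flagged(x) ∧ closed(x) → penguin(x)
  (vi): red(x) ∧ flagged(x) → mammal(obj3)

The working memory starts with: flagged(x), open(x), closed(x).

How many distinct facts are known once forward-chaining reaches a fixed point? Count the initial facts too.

Round 1 — (i), (v), derive valid(x), penguin(x).
Round 2 — (iii), derive green(x).
Round 3 — (iv), derive stale(obj3).
Closure: {closed(x), flagged(x), green(x), open(x), penguin(x), stale(obj3), valid(x)} — 7 facts.

7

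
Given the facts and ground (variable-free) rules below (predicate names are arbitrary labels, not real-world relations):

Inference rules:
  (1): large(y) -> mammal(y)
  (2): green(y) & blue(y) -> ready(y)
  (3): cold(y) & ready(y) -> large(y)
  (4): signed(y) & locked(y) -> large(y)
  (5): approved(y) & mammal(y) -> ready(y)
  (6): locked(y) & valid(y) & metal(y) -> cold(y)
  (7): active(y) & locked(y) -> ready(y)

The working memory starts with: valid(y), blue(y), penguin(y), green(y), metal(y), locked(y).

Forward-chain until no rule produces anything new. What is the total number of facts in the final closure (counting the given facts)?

10

Round 1 — (2), (6), derive ready(y), cold(y).
Round 2 — (3), derive large(y).
Round 3 — (1), derive mammal(y).
Closure: {blue(y), cold(y), green(y), large(y), locked(y), mammal(y), metal(y), penguin(y), ready(y), valid(y)} — 10 facts.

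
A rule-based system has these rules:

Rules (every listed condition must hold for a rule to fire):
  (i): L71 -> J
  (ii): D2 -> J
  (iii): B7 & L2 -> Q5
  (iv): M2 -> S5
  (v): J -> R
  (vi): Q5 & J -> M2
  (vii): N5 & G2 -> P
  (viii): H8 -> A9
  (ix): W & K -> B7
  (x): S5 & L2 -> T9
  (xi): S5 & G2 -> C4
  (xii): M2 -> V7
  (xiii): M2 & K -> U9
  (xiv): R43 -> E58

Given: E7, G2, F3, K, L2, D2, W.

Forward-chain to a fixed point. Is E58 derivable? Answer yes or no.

Round 1 fires (ii), (ix), giving J, B7.
Round 2 fires (iii), (v), giving Q5, R.
Round 3 fires (vi), giving M2.
Round 4 fires (iv), (xii), (xiii), giving S5, V7, U9.
Round 5 fires (x), (xi), giving T9, C4.
Fixed point reached. E58 is concluded only by (xiv); (xiv) needs R43 (never derived).

no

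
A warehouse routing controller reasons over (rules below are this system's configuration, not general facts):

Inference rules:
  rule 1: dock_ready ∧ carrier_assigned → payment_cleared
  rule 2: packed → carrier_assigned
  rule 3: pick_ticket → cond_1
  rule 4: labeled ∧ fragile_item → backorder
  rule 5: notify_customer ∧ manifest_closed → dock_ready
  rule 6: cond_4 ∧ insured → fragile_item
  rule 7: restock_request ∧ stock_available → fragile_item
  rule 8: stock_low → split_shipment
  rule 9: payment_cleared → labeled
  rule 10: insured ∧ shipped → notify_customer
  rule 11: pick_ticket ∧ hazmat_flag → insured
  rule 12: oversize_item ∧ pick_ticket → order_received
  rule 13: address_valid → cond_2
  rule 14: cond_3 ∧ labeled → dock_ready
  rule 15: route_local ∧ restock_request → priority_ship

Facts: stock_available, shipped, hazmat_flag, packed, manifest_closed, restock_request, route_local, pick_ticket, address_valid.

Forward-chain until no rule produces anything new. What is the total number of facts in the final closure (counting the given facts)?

20

Round 1 fires rule 2, rule 3, rule 7, rule 11, rule 13, rule 15, giving carrier_assigned, cond_1, fragile_item, insured, cond_2, priority_ship.
Round 2 fires rule 10, giving notify_customer.
Round 3 fires rule 5, giving dock_ready.
Round 4 fires rule 1, giving payment_cleared.
Round 5 fires rule 9, giving labeled.
Round 6 fires rule 4, giving backorder.
Closure: {address_valid, backorder, carrier_assigned, cond_1, cond_2, dock_ready, fragile_item, hazmat_flag, insured, labeled, manifest_closed, notify_customer, packed, payment_cleared, pick_ticket, priority_ship, restock_request, route_local, shipped, stock_available} — 20 facts.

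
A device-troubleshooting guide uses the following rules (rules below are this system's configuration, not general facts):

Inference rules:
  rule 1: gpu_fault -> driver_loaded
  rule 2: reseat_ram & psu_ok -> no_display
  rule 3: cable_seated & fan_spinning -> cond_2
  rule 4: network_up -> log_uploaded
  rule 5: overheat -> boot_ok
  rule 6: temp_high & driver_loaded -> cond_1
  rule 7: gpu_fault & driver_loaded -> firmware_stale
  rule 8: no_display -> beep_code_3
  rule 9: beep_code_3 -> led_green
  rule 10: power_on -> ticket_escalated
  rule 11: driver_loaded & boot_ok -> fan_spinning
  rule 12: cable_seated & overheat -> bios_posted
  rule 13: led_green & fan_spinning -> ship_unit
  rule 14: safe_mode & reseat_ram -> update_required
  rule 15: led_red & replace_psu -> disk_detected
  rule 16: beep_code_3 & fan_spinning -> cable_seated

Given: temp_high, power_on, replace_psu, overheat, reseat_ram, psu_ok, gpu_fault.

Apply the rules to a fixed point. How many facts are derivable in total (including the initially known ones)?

20

Round 1 fires rule 1, rule 2, rule 5, rule 10, giving driver_loaded, no_display, boot_ok, ticket_escalated.
Round 2 fires rule 6, rule 7, rule 8, rule 11, giving cond_1, firmware_stale, beep_code_3, fan_spinning.
Round 3 fires rule 9, rule 16, giving led_green, cable_seated.
Round 4 fires rule 3, rule 12, rule 13, giving cond_2, bios_posted, ship_unit.
Closure: {beep_code_3, bios_posted, boot_ok, cable_seated, cond_1, cond_2, driver_loaded, fan_spinning, firmware_stale, gpu_fault, led_green, no_display, overheat, power_on, psu_ok, replace_psu, reseat_ram, ship_unit, temp_high, ticket_escalated} — 20 facts.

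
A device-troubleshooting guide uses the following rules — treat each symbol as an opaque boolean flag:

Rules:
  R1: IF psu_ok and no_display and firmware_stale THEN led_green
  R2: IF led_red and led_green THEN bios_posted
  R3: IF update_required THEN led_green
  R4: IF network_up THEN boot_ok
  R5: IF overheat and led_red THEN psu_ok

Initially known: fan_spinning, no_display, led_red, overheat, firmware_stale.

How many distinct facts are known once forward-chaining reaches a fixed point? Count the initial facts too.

8

Round 1 fires R5, giving psu_ok.
Round 2 fires R1, giving led_green.
Round 3 fires R2, giving bios_posted.
Closure: {bios_posted, fan_spinning, firmware_stale, led_green, led_red, no_display, overheat, psu_ok} — 8 facts.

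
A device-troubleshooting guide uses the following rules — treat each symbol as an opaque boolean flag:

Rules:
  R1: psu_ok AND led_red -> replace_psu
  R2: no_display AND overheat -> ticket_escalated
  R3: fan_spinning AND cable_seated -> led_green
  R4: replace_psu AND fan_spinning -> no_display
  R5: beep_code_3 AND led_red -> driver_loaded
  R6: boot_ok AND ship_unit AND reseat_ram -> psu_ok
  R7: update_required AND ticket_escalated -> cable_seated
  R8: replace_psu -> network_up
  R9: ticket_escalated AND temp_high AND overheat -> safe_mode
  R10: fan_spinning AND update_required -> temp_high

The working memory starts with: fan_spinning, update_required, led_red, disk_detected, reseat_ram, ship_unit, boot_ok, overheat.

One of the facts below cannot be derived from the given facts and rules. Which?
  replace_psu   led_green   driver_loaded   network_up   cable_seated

Round 1: R6 [boot_ok AND ship_unit AND reseat_ram -> psu_ok]; R10 [fan_spinning AND update_required -> temp_high]. Adds psu_ok, temp_high.
Round 2: R1 [psu_ok AND led_red -> replace_psu]. Adds replace_psu.
Round 3: R4 [replace_psu AND fan_spinning -> no_display]; R8 [replace_psu -> network_up]. Adds no_display, network_up.
Round 4: R2 [no_display AND overheat -> ticket_escalated]. Adds ticket_escalated.
Round 5: R7 [update_required AND ticket_escalated -> cable_seated]; R9 [ticket_escalated AND temp_high AND overheat -> safe_mode]. Adds cable_seated, safe_mode.
Round 6: R3 [fan_spinning AND cable_seated -> led_green]. Adds led_green.
Derived: network_up (round 3), replace_psu (round 2), cable_seated (round 5), led_green (round 6). driver_loaded never appears in any round.

driver_loaded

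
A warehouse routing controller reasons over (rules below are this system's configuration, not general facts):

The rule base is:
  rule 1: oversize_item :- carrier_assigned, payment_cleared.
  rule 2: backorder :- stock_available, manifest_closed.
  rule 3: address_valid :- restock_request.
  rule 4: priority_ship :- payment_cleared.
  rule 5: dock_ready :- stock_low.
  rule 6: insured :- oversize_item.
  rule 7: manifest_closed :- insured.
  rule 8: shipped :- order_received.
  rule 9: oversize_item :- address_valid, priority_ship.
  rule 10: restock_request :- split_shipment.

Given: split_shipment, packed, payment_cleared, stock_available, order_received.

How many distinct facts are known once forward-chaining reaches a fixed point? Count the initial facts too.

13

Round 1: rule 4 [priority_ship :- payment_cleared.]; rule 8 [shipped :- order_received.]; rule 10 [restock_request :- split_shipment.]. New: priority_ship, shipped, restock_request.
Round 2: rule 3 [address_valid :- restock_request.]. New: address_valid.
Round 3: rule 9 [oversize_item :- address_valid, priority_ship.]. New: oversize_item.
Round 4: rule 6 [insured :- oversize_item.]. New: insured.
Round 5: rule 7 [manifest_closed :- insured.]. New: manifest_closed.
Round 6: rule 2 [backorder :- stock_available, manifest_closed.]. New: backorder.
Closure: {address_valid, backorder, insured, manifest_closed, order_received, oversize_item, packed, payment_cleared, priority_ship, restock_request, shipped, split_shipment, stock_available} — 13 facts.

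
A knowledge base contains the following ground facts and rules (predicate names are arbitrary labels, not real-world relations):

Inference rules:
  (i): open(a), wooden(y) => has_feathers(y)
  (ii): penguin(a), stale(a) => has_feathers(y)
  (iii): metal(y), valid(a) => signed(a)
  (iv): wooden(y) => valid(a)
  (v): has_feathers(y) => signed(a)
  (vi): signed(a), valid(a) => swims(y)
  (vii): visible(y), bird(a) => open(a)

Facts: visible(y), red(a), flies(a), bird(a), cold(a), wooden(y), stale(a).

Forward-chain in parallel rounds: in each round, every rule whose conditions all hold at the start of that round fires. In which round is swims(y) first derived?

Round 1: (iv) [wooden(y) => valid(a)]; (vii) [visible(y), bird(a) => open(a)]. New: valid(a), open(a).
Round 2: (i) [open(a), wooden(y) => has_feathers(y)]. New: has_feathers(y).
Round 3: (v) [has_feathers(y) => signed(a)]. New: signed(a).
Round 4: (vi) [signed(a), valid(a) => swims(y)]. New: swims(y).
swims(y) first appears in round 4.

4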